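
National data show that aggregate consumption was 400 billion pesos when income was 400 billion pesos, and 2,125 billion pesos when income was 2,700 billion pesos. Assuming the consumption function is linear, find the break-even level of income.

MPC = (2125 − 400)/(2700 − 400) = 1725/2300 = 0.75
a = 400 − 0.75(400) = 400 − 300 = 100
Break-even: Y = a/(1−MPC) = 100/0.25 = 400

Y = 400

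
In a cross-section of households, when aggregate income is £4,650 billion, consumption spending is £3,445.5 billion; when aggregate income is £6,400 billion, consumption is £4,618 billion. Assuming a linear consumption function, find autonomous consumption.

a = 330

MPC = ΔC/ΔY = (4618 − 3445.5)/(6400 − 4650) = 1172.5/1750 = 0.67
a = C − MPC·Y = 3445.5 − 0.67(4650) = 3445.5 − 3115.5 = 330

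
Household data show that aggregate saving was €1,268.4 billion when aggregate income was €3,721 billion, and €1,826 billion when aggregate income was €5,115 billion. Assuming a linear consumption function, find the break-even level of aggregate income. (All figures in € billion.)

Y = 550

MPS = ΔS/ΔY = (1826 − 1268.4)/(5115 − 3721) = 557.6/1394 = 0.4
MPC = 1 − MPS = 0.6
From S(3721) = 1268.4: −a + 0.4(3721) = 1268.4, so a = 1488.4 − 1268.4 = 220
Break-even (S = 0): Y = a/MPS = 220/0.4 = 550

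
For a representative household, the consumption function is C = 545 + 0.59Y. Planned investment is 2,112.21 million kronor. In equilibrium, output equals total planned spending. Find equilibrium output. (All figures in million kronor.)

Y = C + I = 545 + 0.59Y + 2112.21
Y − 0.59Y = 2657.21
0.41Y = 2657.21, so Y = 2657.21/0.41 = 6481

Y = 6481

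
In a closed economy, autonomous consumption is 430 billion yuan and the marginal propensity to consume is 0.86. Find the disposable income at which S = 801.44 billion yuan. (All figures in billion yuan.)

S = Y − C = -430 + 0.14Y
-430 + 0.14Y = 801.44, so 0.14Y = 1231.44 and Y = 8796

Y = 8796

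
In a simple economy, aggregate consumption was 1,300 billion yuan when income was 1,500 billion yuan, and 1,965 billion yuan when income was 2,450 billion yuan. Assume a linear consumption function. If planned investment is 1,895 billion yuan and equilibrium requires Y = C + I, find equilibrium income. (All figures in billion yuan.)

MPC = (1965 − 1300)/(2450 − 1500) = 665/950 = 0.7
a = 1300 − 0.7(1500) = 250
Equilibrium: Y = 250 + 0.7Y + 1895
0.3Y = 2145, so Y = 2145/0.3 = 7150

Y = 7150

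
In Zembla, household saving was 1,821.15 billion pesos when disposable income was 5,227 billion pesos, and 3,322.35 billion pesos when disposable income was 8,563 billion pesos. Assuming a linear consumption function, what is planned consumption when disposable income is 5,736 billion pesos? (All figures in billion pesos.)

C = 3685.8

MPS = ΔS/ΔY = (3322.35 − 1821.15)/(8563 − 5227) = 1501.2/3336 = 0.45
MPC = 1 − MPS = 0.55
Autonomous saving = 1821.15 − 0.45(5227) = -531, so a = 531
C = 531 + 0.55(5736) = 531 + 3154.8 = 3685.8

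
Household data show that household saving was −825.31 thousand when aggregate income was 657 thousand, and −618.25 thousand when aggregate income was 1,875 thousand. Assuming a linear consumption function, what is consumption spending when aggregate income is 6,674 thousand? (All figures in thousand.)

C = 6476.42

MPS = ΔS/ΔY = (-618.25 − (-825.31))/(1875 − 657) = 207.06/1218 = 0.17
MPC = 1 − MPS = 0.83
Autonomous saving = -825.31 − 0.17(657) = -937, so a = 937
C = 937 + 0.83(6674) = 937 + 5539.42 = 6476.42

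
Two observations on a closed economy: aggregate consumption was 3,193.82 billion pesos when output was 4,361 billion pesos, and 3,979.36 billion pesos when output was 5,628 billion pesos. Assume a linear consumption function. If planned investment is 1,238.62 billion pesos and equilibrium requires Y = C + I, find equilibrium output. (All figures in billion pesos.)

MPC = (3979.36 − 3193.82)/(5628 − 4361) = 785.54/1267 = 0.62
a = 3193.82 − 0.62(4361) = 490
Equilibrium: Y = 490 + 0.62Y + 1238.62
0.38Y = 1728.62, so Y = 1728.62/0.38 = 4549

Y = 4549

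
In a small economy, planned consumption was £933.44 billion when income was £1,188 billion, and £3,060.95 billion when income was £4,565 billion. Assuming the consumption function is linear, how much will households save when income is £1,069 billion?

S = 210.53

MPC = (3060.95 − 933.44)/(4565 − 1188) = 2127.51/3377 = 0.63
a = 933.44 − 0.63(1188) = 933.44 − 748.44 = 185
C = 185 + 0.63(1069) = 858.47
S = 1069 − 858.47 = 210.53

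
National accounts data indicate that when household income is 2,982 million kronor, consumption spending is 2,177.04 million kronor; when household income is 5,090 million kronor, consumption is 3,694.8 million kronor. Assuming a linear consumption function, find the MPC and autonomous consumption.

MPC = 0.72; a = 30

MPC = ΔC/ΔY = (3694.8 − 2177.04)/(5090 − 2982) = 1517.76/2108 = 0.72
a = C − MPC·Y = 2177.04 − 0.72(2982) = 2177.04 − 2147.04 = 30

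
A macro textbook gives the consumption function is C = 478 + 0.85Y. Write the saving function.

S = Y − C = Y − (478 + 0.85Y) = -478 + (1 − 0.85)Y

S = -478 + 0.15Y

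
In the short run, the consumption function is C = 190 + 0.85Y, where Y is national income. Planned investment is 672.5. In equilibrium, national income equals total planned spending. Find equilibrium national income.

Y = 5750

Y = C + I = 190 + 0.85Y + 672.5
Y − 0.85Y = 862.5
0.15Y = 862.5, so Y = 862.5/0.15 = 5750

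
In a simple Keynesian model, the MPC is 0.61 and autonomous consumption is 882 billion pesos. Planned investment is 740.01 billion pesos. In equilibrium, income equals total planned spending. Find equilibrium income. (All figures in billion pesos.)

Y = C + I = 882 + 0.61Y + 740.01
Y − 0.61Y = 1622.01
0.39Y = 1622.01, so Y = 1622.01/0.39 = 4159

Y = 4159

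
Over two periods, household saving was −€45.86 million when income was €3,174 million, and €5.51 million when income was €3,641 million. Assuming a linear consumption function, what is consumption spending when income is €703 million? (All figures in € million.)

MPS = ΔS/ΔY = (5.51 − (-45.86))/(3641 − 3174) = 51.37/467 = 0.11
MPC = 1 − MPS = 0.89
Autonomous saving = -45.86 − 0.11(3174) = -395, so a = 395
C = 395 + 0.89(703) = 395 + 625.67 = 1020.67

C = 1020.67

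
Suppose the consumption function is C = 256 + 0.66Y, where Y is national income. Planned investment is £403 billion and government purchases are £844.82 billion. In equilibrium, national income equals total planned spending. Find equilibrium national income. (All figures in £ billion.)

Y = C + I + G = 256 + 0.66Y + 403 + 844.82
Y − 0.66Y = 1503.82
0.34Y = 1503.82, so Y = 1503.82/0.34 = 4423

Y = 4423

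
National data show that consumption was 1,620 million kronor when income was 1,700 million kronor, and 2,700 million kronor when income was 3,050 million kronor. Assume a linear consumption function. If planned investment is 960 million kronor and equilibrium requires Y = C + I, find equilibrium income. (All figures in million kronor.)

Y = 6100

MPC = (2700 − 1620)/(3050 − 1700) = 1080/1350 = 0.8
a = 1620 − 0.8(1700) = 260
Equilibrium: Y = 260 + 0.8Y + 960
0.2Y = 1220, so Y = 1220/0.2 = 6100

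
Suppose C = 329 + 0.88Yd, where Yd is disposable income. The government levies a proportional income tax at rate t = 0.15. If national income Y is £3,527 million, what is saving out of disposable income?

Yd = (1 − 0.15)(3527) = 0.85(3527) = 2997.95
C = 329 + 0.88(2997.95) = 329 + 2638.196 = 2967.196
S = Yd − C = 2997.95 − 2967.196 = 30.754

S = 30.754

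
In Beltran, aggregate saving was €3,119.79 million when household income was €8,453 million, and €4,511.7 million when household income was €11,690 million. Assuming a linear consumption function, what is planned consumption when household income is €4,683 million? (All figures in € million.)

C = 3184.31

MPS = ΔS/ΔY = (4511.7 − 3119.79)/(11690 − 8453) = 1391.91/3237 = 0.43
MPC = 1 − MPS = 0.57
Autonomous saving = 3119.79 − 0.43(8453) = -515, so a = 515
C = 515 + 0.57(4683) = 515 + 2669.31 = 3184.31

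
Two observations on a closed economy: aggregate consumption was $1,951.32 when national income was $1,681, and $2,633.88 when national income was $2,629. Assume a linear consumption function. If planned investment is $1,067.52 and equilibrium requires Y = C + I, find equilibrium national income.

Y = 6459

MPC = (2633.88 − 1951.32)/(2629 − 1681) = 682.56/948 = 0.72
a = 1951.32 − 0.72(1681) = 741
Equilibrium: Y = 741 + 0.72Y + 1067.52
0.28Y = 1808.52, so Y = 1808.52/0.28 = 6459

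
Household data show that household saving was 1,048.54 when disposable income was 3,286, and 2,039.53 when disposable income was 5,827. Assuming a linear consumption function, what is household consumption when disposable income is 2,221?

MPS = ΔS/ΔY = (2039.53 − 1048.54)/(5827 − 3286) = 990.99/2541 = 0.39
MPC = 1 − MPS = 0.61
Autonomous saving = 1048.54 − 0.39(3286) = -233, so a = 233
C = 233 + 0.61(2221) = 233 + 1354.81 = 1587.81

C = 1587.81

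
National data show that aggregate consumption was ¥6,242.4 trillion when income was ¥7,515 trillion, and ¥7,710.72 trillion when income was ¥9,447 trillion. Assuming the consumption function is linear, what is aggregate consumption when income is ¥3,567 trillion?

C = 3241.92

MPC = (7710.72 − 6242.4)/(9447 − 7515) = 1468.32/1932 = 0.76
a = 6242.4 − 0.76(7515) = 6242.4 − 5711.4 = 531
C = 531 + 0.76(3567) = 531 + 2710.92 = 3241.92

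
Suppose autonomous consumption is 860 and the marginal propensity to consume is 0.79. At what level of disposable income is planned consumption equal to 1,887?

Y = 1300

860 + 0.79Y = 1887
0.79Y = 1027, so Y = 1027/0.79 = 1300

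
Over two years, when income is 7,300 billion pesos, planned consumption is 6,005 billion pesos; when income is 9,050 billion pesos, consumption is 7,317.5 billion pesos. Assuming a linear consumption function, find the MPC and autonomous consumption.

MPC = ΔC/ΔY = (7317.5 − 6005)/(9050 − 7300) = 1312.5/1750 = 0.75
a = C − MPC·Y = 6005 − 0.75(7300) = 6005 − 5475 = 530

MPC = 0.75; a = 530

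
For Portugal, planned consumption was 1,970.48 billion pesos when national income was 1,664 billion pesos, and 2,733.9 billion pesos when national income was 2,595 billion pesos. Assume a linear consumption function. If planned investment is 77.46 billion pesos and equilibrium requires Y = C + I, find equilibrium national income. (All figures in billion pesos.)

MPC = (2733.9 − 1970.48)/(2595 − 1664) = 763.42/931 = 0.82
a = 1970.48 − 0.82(1664) = 606
Equilibrium: Y = 606 + 0.82Y + 77.46
0.18Y = 683.46, so Y = 683.46/0.18 = 3797

Y = 3797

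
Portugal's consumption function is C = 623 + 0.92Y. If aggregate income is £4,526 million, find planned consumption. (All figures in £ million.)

C = 623 + 0.92(4526) = 623 + 4163.92 = 4786.92

C = 4786.92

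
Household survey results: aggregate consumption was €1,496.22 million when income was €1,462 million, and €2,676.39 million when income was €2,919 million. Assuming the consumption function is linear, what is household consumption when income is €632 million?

C = 823.92

MPC = (2676.39 − 1496.22)/(2919 − 1462) = 1180.17/1457 = 0.81
a = 1496.22 − 0.81(1462) = 1496.22 − 1184.22 = 312
C = 312 + 0.81(632) = 312 + 511.92 = 823.92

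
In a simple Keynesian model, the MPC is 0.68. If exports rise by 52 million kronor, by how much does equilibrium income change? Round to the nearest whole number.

The multiplier is 1/(1 − MPC) = 1/0.32.
ΔY = 52/0.32 = 162.50 ≈ 163

ΔY ≈ 163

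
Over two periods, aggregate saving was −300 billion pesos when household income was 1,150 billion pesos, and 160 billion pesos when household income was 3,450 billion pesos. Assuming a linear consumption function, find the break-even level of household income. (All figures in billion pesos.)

Y = 2650

MPS = ΔS/ΔY = (160 − (-300))/(3450 − 1150) = 460/2300 = 0.2
MPC = 1 − MPS = 0.8
From S(1150) = -300: −a + 0.2(1150) = -300, so a = 230 − (-300) = 530
Break-even (S = 0): Y = a/MPS = 530/0.2 = 2650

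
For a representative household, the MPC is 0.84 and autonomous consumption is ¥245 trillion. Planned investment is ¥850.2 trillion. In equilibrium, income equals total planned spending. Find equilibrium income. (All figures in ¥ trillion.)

Y = C + I = 245 + 0.84Y + 850.2
Y − 0.84Y = 1095.2
0.16Y = 1095.2, so Y = 1095.2/0.16 = 6845

Y = 6845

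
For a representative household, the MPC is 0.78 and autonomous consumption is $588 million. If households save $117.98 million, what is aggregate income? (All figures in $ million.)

Y = 3209

S = Y − C = -588 + 0.22Y
-588 + 0.22Y = 117.98, so 0.22Y = 705.98 and Y = 3209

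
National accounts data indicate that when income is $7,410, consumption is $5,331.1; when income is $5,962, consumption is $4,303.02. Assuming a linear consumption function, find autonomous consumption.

a = 70

MPC = ΔC/ΔY = (5331.1 − 4303.02)/(7410 − 5962) = 1028.08/1448 = 0.71
a = C − MPC·Y = 4303.02 − 0.71(5962) = 4303.02 − 4233.02 = 70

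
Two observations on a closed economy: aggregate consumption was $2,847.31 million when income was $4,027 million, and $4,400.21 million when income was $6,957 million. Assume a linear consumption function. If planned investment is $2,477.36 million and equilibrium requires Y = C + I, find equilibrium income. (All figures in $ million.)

Y = 6788

MPC = (4400.21 − 2847.31)/(6957 − 4027) = 1552.9/2930 = 0.53
a = 2847.31 − 0.53(4027) = 713
Equilibrium: Y = 713 + 0.53Y + 2477.36
0.47Y = 3190.36, so Y = 3190.36/0.47 = 6788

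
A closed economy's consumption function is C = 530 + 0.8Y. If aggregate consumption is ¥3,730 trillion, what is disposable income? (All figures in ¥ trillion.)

530 + 0.8Y = 3730
0.8Y = 3200, so Y = 3200/0.8 = 4000

Y = 4000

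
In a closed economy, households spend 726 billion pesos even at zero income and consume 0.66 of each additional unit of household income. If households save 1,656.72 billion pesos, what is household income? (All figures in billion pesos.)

S = Y − C = -726 + 0.34Y
-726 + 0.34Y = 1656.72, so 0.34Y = 2382.72 and Y = 7008

Y = 7008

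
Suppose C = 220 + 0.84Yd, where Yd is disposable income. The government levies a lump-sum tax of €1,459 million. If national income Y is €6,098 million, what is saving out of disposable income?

Yd = Y − T = 6098 − 1459 = 4639
C = 220 + 0.84(4639) = 220 + 3896.76 = 4116.76
S = Yd − C = 4639 − 4116.76 = 522.24

S = 522.24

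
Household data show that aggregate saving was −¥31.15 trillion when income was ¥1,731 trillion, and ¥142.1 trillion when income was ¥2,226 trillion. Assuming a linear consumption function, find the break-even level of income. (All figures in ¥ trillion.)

MPS = ΔS/ΔY = (142.1 − (-31.15))/(2226 − 1731) = 173.25/495 = 0.35
MPC = 1 − MPS = 0.65
From S(1731) = -31.15: −a + 0.35(1731) = -31.15, so a = 605.85 − (-31.15) = 637
Break-even (S = 0): Y = a/MPS = 637/0.35 = 1820

Y = 1820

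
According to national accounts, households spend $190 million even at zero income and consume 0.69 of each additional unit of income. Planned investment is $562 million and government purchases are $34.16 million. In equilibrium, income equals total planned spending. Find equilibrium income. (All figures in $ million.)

Y = C + I + G = 190 + 0.69Y + 562 + 34.16
Y − 0.69Y = 786.16
0.31Y = 786.16, so Y = 786.16/0.31 = 2536

Y = 2536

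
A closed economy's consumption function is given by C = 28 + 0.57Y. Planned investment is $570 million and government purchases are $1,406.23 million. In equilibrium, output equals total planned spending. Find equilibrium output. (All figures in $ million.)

Y = C + I + G = 28 + 0.57Y + 570 + 1406.23
Y − 0.57Y = 2004.23
0.43Y = 2004.23, so Y = 2004.23/0.43 = 4661

Y = 4661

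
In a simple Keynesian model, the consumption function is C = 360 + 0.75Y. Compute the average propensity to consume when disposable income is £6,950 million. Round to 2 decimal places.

APC = 0.80

C = 360 + 0.75(6950) = 5572.5
APC = C/Y = 5572.5/6950 = 0.80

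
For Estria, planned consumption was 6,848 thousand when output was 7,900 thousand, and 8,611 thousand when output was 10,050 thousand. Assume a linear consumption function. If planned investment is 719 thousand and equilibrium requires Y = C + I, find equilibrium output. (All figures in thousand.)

Y = 6050

MPC = (8611 − 6848)/(10050 − 7900) = 1763/2150 = 0.82
a = 6848 − 0.82(7900) = 370
Equilibrium: Y = 370 + 0.82Y + 719
0.18Y = 1089, so Y = 1089/0.18 = 6050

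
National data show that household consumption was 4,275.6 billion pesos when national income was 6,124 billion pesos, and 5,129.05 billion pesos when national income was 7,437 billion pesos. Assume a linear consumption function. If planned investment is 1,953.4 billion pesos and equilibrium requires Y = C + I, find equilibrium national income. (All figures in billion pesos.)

Y = 6424

MPC = (5129.05 − 4275.6)/(7437 − 6124) = 853.45/1313 = 0.65
a = 4275.6 − 0.65(6124) = 295
Equilibrium: Y = 295 + 0.65Y + 1953.4
0.35Y = 2248.4, so Y = 2248.4/0.35 = 6424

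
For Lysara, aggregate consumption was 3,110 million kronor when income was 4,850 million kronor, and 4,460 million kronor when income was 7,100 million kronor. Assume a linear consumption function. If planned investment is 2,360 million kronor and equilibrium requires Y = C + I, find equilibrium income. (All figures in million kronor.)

Y = 6400

MPC = (4460 − 3110)/(7100 − 4850) = 1350/2250 = 0.6
a = 3110 − 0.6(4850) = 200
Equilibrium: Y = 200 + 0.6Y + 2360
0.4Y = 2560, so Y = 2560/0.4 = 6400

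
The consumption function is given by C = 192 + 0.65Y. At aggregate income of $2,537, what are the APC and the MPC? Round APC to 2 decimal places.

APC = 0.73; MPC = 0.65

MPC = 0.65 (the slope of the consumption function)
C = 192 + 0.65(2537) = 1841.05, so APC = 1841.05/2537 = 0.73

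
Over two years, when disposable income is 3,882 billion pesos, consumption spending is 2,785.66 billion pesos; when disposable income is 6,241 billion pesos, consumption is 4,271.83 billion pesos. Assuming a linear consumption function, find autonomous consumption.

MPC = ΔC/ΔY = (4271.83 − 2785.66)/(6241 − 3882) = 1486.17/2359 = 0.63
a = C − MPC·Y = 2785.66 − 0.63(3882) = 2785.66 − 2445.66 = 340

a = 340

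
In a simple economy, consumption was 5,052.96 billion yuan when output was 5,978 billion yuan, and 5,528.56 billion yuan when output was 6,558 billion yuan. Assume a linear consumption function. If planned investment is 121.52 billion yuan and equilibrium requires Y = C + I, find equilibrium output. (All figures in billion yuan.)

MPC = (5528.56 − 5052.96)/(6558 − 5978) = 475.6/580 = 0.82
a = 5052.96 − 0.82(5978) = 151
Equilibrium: Y = 151 + 0.82Y + 121.52
0.18Y = 272.52, so Y = 272.52/0.18 = 1514

Y = 1514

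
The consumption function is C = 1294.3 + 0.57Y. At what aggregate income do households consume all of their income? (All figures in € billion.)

At break-even, C = Y: 1294.3 + 0.57Y = Y
0.43Y = 1294.3, so Y = 1294.3/0.43 = 3010

Y = 3010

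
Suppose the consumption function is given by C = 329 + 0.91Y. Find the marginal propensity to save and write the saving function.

MPS = 0.09; S = -329 + 0.09Y

MPS = 1 − MPC = 1 − 0.91 = 0.09
S = Y − C = -329 + 0.09Y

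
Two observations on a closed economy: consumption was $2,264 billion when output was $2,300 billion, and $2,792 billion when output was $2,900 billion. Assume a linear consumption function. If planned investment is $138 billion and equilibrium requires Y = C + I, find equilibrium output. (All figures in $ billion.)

MPC = (2792 − 2264)/(2900 − 2300) = 528/600 = 0.88
a = 2264 − 0.88(2300) = 240
Equilibrium: Y = 240 + 0.88Y + 138
0.12Y = 378, so Y = 378/0.12 = 3150

Y = 3150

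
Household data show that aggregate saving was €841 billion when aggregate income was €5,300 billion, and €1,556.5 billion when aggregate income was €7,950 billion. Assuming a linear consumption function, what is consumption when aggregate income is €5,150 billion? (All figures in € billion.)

MPS = ΔS/ΔY = (1556.5 − 841)/(7950 − 5300) = 715.5/2650 = 0.27
MPC = 1 − MPS = 0.73
Autonomous saving = 841 − 0.27(5300) = -590, so a = 590
C = 590 + 0.73(5150) = 590 + 3759.5 = 4349.5

C = 4349.5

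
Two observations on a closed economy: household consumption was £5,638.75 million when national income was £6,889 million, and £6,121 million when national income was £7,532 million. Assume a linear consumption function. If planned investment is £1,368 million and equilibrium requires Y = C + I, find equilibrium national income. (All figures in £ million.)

Y = 7360

MPC = (6121 − 5638.75)/(7532 − 6889) = 482.25/643 = 0.75
a = 5638.75 − 0.75(6889) = 472
Equilibrium: Y = 472 + 0.75Y + 1368
0.25Y = 1840, so Y = 1840/0.25 = 7360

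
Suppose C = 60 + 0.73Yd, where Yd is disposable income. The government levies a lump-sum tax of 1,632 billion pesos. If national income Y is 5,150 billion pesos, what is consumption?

Yd = Y − T = 5150 − 1632 = 3518
C = 60 + 0.73(3518) = 60 + 2568.14 = 2628.14

C = 2628.14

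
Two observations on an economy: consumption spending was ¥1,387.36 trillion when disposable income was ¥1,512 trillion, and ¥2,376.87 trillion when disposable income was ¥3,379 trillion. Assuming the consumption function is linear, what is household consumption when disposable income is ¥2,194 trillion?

MPC = (2376.87 − 1387.36)/(3379 − 1512) = 989.51/1867 = 0.53
a = 1387.36 − 0.53(1512) = 1387.36 − 801.36 = 586
C = 586 + 0.53(2194) = 586 + 1162.82 = 1748.82

C = 1748.82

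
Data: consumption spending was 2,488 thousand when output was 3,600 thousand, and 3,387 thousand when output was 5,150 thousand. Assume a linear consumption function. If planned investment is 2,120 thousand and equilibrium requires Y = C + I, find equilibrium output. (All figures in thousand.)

Y = 6000

MPC = (3387 − 2488)/(5150 − 3600) = 899/1550 = 0.58
a = 2488 − 0.58(3600) = 400
Equilibrium: Y = 400 + 0.58Y + 2120
0.42Y = 2520, so Y = 2520/0.42 = 6000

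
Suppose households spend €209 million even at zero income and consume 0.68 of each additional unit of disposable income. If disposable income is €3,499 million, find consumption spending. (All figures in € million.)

C = 2588.32

C = 209 + 0.68(3499) = 209 + 2379.32 = 2588.32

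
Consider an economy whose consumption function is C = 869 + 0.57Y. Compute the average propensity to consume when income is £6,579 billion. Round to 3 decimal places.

C = 869 + 0.57(6579) = 4619.03
APC = C/Y = 4619.03/6579 = 0.702

APC = 0.702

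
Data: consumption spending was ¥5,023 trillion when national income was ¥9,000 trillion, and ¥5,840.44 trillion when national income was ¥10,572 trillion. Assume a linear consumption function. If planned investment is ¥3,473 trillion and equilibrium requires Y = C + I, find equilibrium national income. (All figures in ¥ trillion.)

Y = 7950

MPC = (5840.44 − 5023)/(10572 − 9000) = 817.44/1572 = 0.52
a = 5023 − 0.52(9000) = 343
Equilibrium: Y = 343 + 0.52Y + 3473
0.48Y = 3816, so Y = 3816/0.48 = 7950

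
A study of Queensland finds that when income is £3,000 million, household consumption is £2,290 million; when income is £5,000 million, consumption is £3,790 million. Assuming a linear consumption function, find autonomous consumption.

a = 40

MPC = ΔC/ΔY = (3790 − 2290)/(5000 − 3000) = 1500/2000 = 0.75
a = C − MPC·Y = 2290 − 0.75(3000) = 2290 − 2250 = 40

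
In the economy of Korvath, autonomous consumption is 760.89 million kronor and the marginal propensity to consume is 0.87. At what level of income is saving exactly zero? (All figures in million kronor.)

At break-even, C = Y: 760.89 + 0.87Y = Y
0.13Y = 760.89, so Y = 760.89/0.13 = 5853

Y = 5853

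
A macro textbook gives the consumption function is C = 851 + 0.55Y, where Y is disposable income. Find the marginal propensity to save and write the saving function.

MPS = 1 − MPC = 1 − 0.55 = 0.45
S = Y − C = -851 + 0.45Y

MPS = 0.45; S = -851 + 0.45Y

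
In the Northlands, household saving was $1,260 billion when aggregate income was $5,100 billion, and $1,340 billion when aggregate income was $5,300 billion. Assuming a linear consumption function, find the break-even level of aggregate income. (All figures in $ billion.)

MPS = ΔS/ΔY = (1340 − 1260)/(5300 − 5100) = 80/200 = 0.4
MPC = 1 − MPS = 0.6
From S(5100) = 1260: −a + 0.4(5100) = 1260, so a = 2040 − 1260 = 780
Break-even (S = 0): Y = a/MPS = 780/0.4 = 1950

Y = 1950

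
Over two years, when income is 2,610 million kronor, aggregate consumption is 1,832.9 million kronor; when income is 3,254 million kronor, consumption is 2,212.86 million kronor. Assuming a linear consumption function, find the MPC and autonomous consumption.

MPC = 0.59; a = 293

MPC = ΔC/ΔY = (2212.86 − 1832.9)/(3254 − 2610) = 379.96/644 = 0.59
a = C − MPC·Y = 1832.9 − 0.59(2610) = 1832.9 − 1539.9 = 293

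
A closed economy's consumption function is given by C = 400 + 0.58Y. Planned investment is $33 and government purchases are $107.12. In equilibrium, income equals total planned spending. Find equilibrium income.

Y = 1286

Y = C + I + G = 400 + 0.58Y + 33 + 107.12
Y − 0.58Y = 540.12
0.42Y = 540.12, so Y = 540.12/0.42 = 1286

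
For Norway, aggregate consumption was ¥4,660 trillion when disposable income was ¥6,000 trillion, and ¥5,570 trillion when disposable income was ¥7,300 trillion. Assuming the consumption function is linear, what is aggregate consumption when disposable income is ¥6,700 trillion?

MPC = (5570 − 4660)/(7300 − 6000) = 910/1300 = 0.7
a = 4660 − 0.7(6000) = 4660 − 4200 = 460
C = 460 + 0.7(6700) = 460 + 4690 = 5150

C = 5150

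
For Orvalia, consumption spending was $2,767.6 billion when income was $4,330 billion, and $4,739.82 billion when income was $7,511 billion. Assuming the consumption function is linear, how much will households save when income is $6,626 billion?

MPC = (4739.82 − 2767.6)/(7511 − 4330) = 1972.22/3181 = 0.62
a = 2767.6 − 0.62(4330) = 2767.6 − 2684.6 = 83
C = 83 + 0.62(6626) = 4191.12
S = 6626 − 4191.12 = 2434.88

S = 2434.88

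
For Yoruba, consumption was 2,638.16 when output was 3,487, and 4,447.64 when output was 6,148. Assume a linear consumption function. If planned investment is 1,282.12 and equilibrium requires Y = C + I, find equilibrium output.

MPC = (4447.64 − 2638.16)/(6148 − 3487) = 1809.48/2661 = 0.68
a = 2638.16 − 0.68(3487) = 267
Equilibrium: Y = 267 + 0.68Y + 1282.12
0.32Y = 1549.12, so Y = 1549.12/0.32 = 4841

Y = 4841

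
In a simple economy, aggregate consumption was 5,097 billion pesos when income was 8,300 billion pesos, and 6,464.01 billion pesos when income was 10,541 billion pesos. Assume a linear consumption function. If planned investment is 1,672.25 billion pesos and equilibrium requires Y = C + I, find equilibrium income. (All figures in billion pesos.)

MPC = (6464.01 − 5097)/(10541 − 8300) = 1367.01/2241 = 0.61
a = 5097 − 0.61(8300) = 34
Equilibrium: Y = 34 + 0.61Y + 1672.25
0.39Y = 1706.25, so Y = 1706.25/0.39 = 4375

Y = 4375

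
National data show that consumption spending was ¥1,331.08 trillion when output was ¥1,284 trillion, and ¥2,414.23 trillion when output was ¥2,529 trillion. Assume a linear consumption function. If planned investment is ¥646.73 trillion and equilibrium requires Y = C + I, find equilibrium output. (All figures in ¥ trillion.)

MPC = (2414.23 − 1331.08)/(2529 − 1284) = 1083.15/1245 = 0.87
a = 1331.08 − 0.87(1284) = 214
Equilibrium: Y = 214 + 0.87Y + 646.73
0.13Y = 860.73, so Y = 860.73/0.13 = 6621

Y = 6621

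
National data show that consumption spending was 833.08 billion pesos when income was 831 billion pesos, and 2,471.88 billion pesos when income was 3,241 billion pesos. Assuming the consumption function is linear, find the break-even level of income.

Y = 837.5

MPC = (2471.88 − 833.08)/(3241 − 831) = 1638.8/2410 = 0.68
a = 833.08 − 0.68(831) = 833.08 − 565.08 = 268
Break-even: Y = a/(1−MPC) = 268/0.32 = 837.5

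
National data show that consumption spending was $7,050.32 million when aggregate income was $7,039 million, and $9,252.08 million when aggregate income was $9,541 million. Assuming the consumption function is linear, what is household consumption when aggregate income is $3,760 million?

C = 4164.8

MPC = (9252.08 − 7050.32)/(9541 − 7039) = 2201.76/2502 = 0.88
a = 7050.32 − 0.88(7039) = 7050.32 − 6194.32 = 856
C = 856 + 0.88(3760) = 856 + 3308.8 = 4164.8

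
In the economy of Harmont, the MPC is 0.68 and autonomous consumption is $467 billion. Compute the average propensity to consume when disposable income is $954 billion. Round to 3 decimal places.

APC = 1.170

C = 467 + 0.68(954) = 1115.72
APC = C/Y = 1115.72/954 = 1.170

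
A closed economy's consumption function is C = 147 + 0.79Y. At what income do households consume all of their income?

Y = 700

At break-even, C = Y: 147 + 0.79Y = Y
0.21Y = 147, so Y = 147/0.21 = 700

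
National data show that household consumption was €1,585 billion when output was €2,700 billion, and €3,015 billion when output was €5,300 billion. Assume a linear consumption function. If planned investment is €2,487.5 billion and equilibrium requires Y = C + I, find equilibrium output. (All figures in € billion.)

Y = 5750

MPC = (3015 − 1585)/(5300 − 2700) = 1430/2600 = 0.55
a = 1585 − 0.55(2700) = 100
Equilibrium: Y = 100 + 0.55Y + 2487.5
0.45Y = 2587.5, so Y = 2587.5/0.45 = 5750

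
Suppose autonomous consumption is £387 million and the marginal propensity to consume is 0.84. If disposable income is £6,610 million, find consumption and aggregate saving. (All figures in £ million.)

C = 387 + 0.84(6610) = 387 + 5552.4 = 5939.4
S = Y − C = 6610 − 5939.4 = 670.6

C = 5939.4; S = 670.6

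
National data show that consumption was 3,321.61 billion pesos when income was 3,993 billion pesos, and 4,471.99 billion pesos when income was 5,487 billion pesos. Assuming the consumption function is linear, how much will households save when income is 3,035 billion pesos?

S = 451.05

MPC = (4471.99 − 3321.61)/(5487 − 3993) = 1150.38/1494 = 0.77
a = 3321.61 − 0.77(3993) = 3321.61 − 3074.61 = 247
C = 247 + 0.77(3035) = 2583.95
S = 3035 − 2583.95 = 451.05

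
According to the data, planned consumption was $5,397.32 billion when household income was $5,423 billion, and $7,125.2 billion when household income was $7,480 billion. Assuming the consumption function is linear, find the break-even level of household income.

Y = 5262.5

MPC = (7125.2 − 5397.32)/(7480 − 5423) = 1727.88/2057 = 0.84
a = 5397.32 − 0.84(5423) = 5397.32 − 4555.32 = 842
Break-even: Y = a/(1−MPC) = 842/0.16 = 5262.5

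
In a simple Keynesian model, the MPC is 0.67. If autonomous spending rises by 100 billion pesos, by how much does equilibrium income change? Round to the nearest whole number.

The multiplier is 1/(1 − MPC) = 1/0.33.
ΔY = 100/0.33 = 303.03 ≈ 303

ΔY ≈ 303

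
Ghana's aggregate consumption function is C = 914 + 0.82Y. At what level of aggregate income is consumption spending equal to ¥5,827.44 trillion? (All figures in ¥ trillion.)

914 + 0.82Y = 5827.44
0.82Y = 4913.44, so Y = 4913.44/0.82 = 5992

Y = 5992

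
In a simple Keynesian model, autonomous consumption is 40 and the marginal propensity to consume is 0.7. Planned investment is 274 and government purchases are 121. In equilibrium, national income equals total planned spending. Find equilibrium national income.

Y = C + I + G = 40 + 0.7Y + 274 + 121
Y − 0.7Y = 435
0.3Y = 435, so Y = 435/0.3 = 1450

Y = 1450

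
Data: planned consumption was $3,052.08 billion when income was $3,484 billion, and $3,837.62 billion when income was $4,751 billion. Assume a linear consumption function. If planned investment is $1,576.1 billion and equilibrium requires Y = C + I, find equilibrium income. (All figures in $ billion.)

MPC = (3837.62 − 3052.08)/(4751 − 3484) = 785.54/1267 = 0.62
a = 3052.08 − 0.62(3484) = 892
Equilibrium: Y = 892 + 0.62Y + 1576.1
0.38Y = 2468.1, so Y = 2468.1/0.38 = 6495

Y = 6495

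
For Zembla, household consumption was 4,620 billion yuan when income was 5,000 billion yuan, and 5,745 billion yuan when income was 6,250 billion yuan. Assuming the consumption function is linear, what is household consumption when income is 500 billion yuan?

C = 570

MPC = (5745 − 4620)/(6250 − 5000) = 1125/1250 = 0.9
a = 4620 − 0.9(5000) = 4620 − 4500 = 120
C = 120 + 0.9(500) = 120 + 450 = 570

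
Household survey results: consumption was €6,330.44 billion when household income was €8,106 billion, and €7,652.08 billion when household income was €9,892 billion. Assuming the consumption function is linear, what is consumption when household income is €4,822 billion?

C = 3900.28

MPC = (7652.08 − 6330.44)/(9892 − 8106) = 1321.64/1786 = 0.74
a = 6330.44 − 0.74(8106) = 6330.44 − 5998.44 = 332
C = 332 + 0.74(4822) = 332 + 3568.28 = 3900.28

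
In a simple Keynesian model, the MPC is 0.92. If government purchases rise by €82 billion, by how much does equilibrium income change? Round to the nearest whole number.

ΔY ≈ 1025

The multiplier is 1/(1 − MPC) = 1/0.08.
ΔY = 82/0.08 = 1025.00 ≈ 1025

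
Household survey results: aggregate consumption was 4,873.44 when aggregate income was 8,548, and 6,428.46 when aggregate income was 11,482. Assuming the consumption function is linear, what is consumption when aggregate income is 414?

C = 562.42

MPC = (6428.46 − 4873.44)/(11482 − 8548) = 1555.02/2934 = 0.53
a = 4873.44 − 0.53(8548) = 4873.44 − 4530.44 = 343
C = 343 + 0.53(414) = 343 + 219.42 = 562.42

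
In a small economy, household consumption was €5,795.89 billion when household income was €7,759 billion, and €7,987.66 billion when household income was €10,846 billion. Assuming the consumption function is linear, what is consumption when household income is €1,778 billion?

C = 1549.38

MPC = (7987.66 − 5795.89)/(10846 − 7759) = 2191.77/3087 = 0.71
a = 5795.89 − 0.71(7759) = 5795.89 − 5508.89 = 287
C = 287 + 0.71(1778) = 287 + 1262.38 = 1549.38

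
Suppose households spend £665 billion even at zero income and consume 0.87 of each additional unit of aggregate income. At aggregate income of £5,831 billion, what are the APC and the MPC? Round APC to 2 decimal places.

APC = 0.98; MPC = 0.87

MPC = 0.87 (the slope of the consumption function)
C = 665 + 0.87(5831) = 5737.97, so APC = 5737.97/5831 = 0.98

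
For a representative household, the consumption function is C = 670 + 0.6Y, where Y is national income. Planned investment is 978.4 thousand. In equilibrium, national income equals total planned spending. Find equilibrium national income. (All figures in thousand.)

Y = 4121

Y = C + I = 670 + 0.6Y + 978.4
Y − 0.6Y = 1648.4
0.4Y = 1648.4, so Y = 1648.4/0.4 = 4121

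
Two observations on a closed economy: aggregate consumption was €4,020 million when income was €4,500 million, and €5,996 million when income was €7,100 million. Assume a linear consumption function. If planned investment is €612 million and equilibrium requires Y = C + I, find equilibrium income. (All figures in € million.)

MPC = (5996 − 4020)/(7100 − 4500) = 1976/2600 = 0.76
a = 4020 − 0.76(4500) = 600
Equilibrium: Y = 600 + 0.76Y + 612
0.24Y = 1212, so Y = 1212/0.24 = 5050

Y = 5050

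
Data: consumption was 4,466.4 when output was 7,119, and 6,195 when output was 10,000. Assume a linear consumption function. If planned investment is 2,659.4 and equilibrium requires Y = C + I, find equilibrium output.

MPC = (6195 − 4466.4)/(10000 − 7119) = 1728.6/2881 = 0.6
a = 4466.4 − 0.6(7119) = 195
Equilibrium: Y = 195 + 0.6Y + 2659.4
0.4Y = 2854.4, so Y = 2854.4/0.4 = 7136

Y = 7136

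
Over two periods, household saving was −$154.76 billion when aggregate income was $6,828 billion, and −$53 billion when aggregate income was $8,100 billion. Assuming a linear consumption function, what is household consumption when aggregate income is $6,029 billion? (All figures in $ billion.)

MPS = ΔS/ΔY = (-53 − (-154.76))/(8100 − 6828) = 101.76/1272 = 0.08
MPC = 1 − MPS = 0.92
Autonomous saving = -154.76 − 0.08(6828) = -701, so a = 701
C = 701 + 0.92(6029) = 701 + 5546.68 = 6247.68

C = 6247.68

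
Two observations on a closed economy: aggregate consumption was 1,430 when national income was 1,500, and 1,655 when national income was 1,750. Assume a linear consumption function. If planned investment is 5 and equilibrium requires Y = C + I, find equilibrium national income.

MPC = (1655 − 1430)/(1750 − 1500) = 225/250 = 0.9
a = 1430 − 0.9(1500) = 80
Equilibrium: Y = 80 + 0.9Y + 5
0.1Y = 85, so Y = 85/0.1 = 850

Y = 850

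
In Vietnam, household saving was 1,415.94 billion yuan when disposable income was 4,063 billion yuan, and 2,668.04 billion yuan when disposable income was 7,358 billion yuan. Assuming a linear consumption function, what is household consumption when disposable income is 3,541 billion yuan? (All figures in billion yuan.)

MPS = ΔS/ΔY = (2668.04 − 1415.94)/(7358 − 4063) = 1252.1/3295 = 0.38
MPC = 1 − MPS = 0.62
Autonomous saving = 1415.94 − 0.38(4063) = -128, so a = 128
C = 128 + 0.62(3541) = 128 + 2195.42 = 2323.42

C = 2323.42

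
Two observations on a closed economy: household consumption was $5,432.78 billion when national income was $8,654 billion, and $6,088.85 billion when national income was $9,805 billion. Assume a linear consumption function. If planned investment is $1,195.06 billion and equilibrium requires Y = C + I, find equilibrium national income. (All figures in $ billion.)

MPC = (6088.85 − 5432.78)/(9805 − 8654) = 656.07/1151 = 0.57
a = 5432.78 − 0.57(8654) = 500
Equilibrium: Y = 500 + 0.57Y + 1195.06
0.43Y = 1695.06, so Y = 1695.06/0.43 = 3942

Y = 3942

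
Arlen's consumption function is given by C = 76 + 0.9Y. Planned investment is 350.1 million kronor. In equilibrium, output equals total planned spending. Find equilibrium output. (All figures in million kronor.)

Y = C + I = 76 + 0.9Y + 350.1
Y − 0.9Y = 426.1
0.1Y = 426.1, so Y = 426.1/0.1 = 4261

Y = 4261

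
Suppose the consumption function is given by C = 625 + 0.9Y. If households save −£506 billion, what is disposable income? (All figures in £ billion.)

Y = 1190

S = Y − C = -625 + 0.1Y
-625 + 0.1Y = -506, so 0.1Y = 119 and Y = 1190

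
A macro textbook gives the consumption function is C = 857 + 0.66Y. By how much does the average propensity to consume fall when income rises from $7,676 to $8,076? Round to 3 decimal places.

At Y = 7676: C = 857 + 0.66(7676) = 5923.16, APC = 5923.16/7676 = 0.7716
At Y = 8076: C = 6187.16, APC = 6187.16/8076 = 0.7661
Fall in APC = 0.7716 − 0.7661 = 0.0055 ≈ 0.006

ΔAPC = 0.006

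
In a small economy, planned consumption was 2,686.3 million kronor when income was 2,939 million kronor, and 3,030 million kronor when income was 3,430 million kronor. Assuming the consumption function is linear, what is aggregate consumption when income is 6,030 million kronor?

MPC = (3030 − 2686.3)/(3430 − 2939) = 343.7/491 = 0.7
a = 2686.3 − 0.7(2939) = 2686.3 − 2057.3 = 629
C = 629 + 0.7(6030) = 629 + 4221 = 4850

C = 4850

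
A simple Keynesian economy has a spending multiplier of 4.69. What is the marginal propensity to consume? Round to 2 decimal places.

k = 1/(1 − MPC), so 1 − MPC = 1/k = 1/4.69 = 0.2132
MPC = 1 − 0.2132 = 0.79

MPC = 0.79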